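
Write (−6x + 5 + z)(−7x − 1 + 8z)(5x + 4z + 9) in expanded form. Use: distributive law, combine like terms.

(−6x + 5 + z)(−7x − 1 + 8z)(5x + 4z + 9)
= (42x^2 + 6x − 48xz − 35x − 5 + 40z − 7xz − z + 8z^2)(5x + 4z + 9)    [distributive law]
= (42x^2 − 29x − 55xz − 5 + 39z + 8z^2)(5x + 4z + 9)    [combine like terms]
= 210x^3 + 168x^2z + 378x^2 − 145x^2 − 116xz − 261x − 275x^2z − 220xz^2 − 495xz − 25x − 20z − 45 + 195xz + 156z^2 + 351z + 40xz^2 + 32z^3 + 72z^2    [distributive law]
= 210x^3 − 107x^2z + 233x^2 − 416xz − 286x − 180xz^2 + 331z − 45 + 228z^2 + 32z^3    [combine like terms]

210x^3 − 107x^2z + 233x^2 − 416xz − 286x − 180xz^2 + 331z − 45 + 228z^2 + 32z^3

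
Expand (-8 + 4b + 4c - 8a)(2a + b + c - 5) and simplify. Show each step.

(-8 + 4b + 4c - 8a)(2a + b + c - 5)
= -16a - 8b - 8c + 40 + 8ab + 4b^2 + 4bc - 20b + 8ac + 4bc + 4c^2 - 20c - 16a^2 - 8ab - 8ac + 40a    [distributive law]
= 24a - 28b - 28c + 40 + 4b^2 + 8bc + 4c^2 - 16a^2    [combine like terms]

24a - 28b - 28c + 40 + 4b^2 + 8bc + 4c^2 - 16a^2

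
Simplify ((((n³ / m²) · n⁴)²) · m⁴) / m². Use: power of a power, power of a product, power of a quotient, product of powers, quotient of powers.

m⁻²n¹⁴

((((n³ / m²) · n⁴)²) · m⁴) / m²
= ((((n³ / m²)²) · ((n⁴)²)) · m⁴) / m²    [power of a product]
= (((((n³)²) / ((m²)²)) · ((n⁴)²)) · m⁴) / m²    [power of a quotient]
= (((n⁶ / ((m²)²)) · ((n⁴)²)) · m⁴) / m²    [power of a power]
= (((n⁶ / m⁴) · ((n⁴)²)) · m⁴) / m²    [power of a power]
= (((n⁶ / m⁴) · n⁸) · m⁴) / m²    [power of a power]
= m⁻²n¹⁴    [quotient of powers; product of powers]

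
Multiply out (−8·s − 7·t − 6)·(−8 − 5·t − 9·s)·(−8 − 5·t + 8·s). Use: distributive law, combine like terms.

(−8·s − 7·t − 6)·(−8 − 5·t − 9·s)·(−8 − 5·t + 8·s)
= (64·s + 40·s·t + 72·s² + 56·t + 35·t² + 63·s·t + 48 + 30·t + 54·s)·(−8 − 5·t + 8·s)    [distributive law]
= (118·s + 103·s·t + 72·s² + 86·t + 35·t² + 48)·(−8 − 5·t + 8·s)    [combine like terms]
= −944·s − 590·s·t + 944·s² − 824·s·t − 515·s·t² + 824·s²·t − 576·s² − 360·s²·t + 576·s³ − 688·t − 430·t² + 688·s·t − 280·t² − 175·t³ + 280·s·t² − 384 − 240·t + 384·s    [distributive law]
= −560·s − 726·s·t + 368·s² − 235·s·t² + 464·s²·t + 576·s³ − 928·t − 710·t² − 175·t³ − 384    [combine like terms]

−560·s − 726·s·t + 368·s² − 235·s·t² + 464·s²·t + 576·s³ − 928·t − 710·t² − 175·t³ − 384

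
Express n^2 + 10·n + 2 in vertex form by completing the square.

(n + 5)^2 − 23

n^2 + 10·n + 2
= n^2 + 10·n + 25 − 25 + 2    [add and subtract 25]
= (n + 5)^2 − 25 + 2    [perfect-square identity]
= (n + 5)^2 − 23    [combine constants]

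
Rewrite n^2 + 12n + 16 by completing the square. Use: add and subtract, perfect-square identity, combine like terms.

n^2 + 12n + 16
= n^2 + 12n + 36 - 36 + 16    [add and subtract 36]
= (n + 6)^2 - 36 + 16    [perfect-square identity]
= (n + 6)^2 - 20    [combine constants]

(n + 6)^2 - 20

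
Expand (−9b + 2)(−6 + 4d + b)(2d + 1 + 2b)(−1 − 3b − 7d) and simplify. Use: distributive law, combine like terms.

(−9b + 2)(−6 + 4d + b)(2d + 1 + 2b)(−1 − 3b − 7d)
= (54b − 36bd − 9b^2 − 12 + 8d + 2b)(2d + 1 + 2b)(−1 − 3b − 7d)    [distributive law]
= (56b − 36bd − 9b^2 − 12 + 8d)(2d + 1 + 2b)(−1 − 3b − 7d)    [combine like terms]
= (112bd + 56b + 112b^2 − 72bd^2 − 36bd − 72b^2d − 18b^2d − 9b^2 − 18b^3 − 24d − 12 − 24b + 16d^2 + 8d + 16bd)(−1 − 3b − 7d)    [distributive law]
= (92bd + 32b + 103b^2 − 72bd^2 − 90b^2d − 18b^3 − 16d − 12 + 16d^2)(−1 − 3b − 7d)    [combine like terms]
= −92bd − 276b^2d − 644bd^2 − 32b − 96b^2 − 224bd − 103b^2 − 309b^3 − 721b^2d + 72bd^2 + 216b^2d^2 + 504bd^3 + 90b^2d + 270b^3d + 630b^2d^2 + 18b^3 + 54b^4 + 126b^3d + 16d + 48bd + 112d^2 + 12 + 36b + 84d − 16d^2 − 48bd^2 − 112d^3    [distributive law]
= −268bd − 907b^2d − 620bd^2 + 4b − 199b^2 − 291b^3 + 846b^2d^2 + 504bd^3 + 396b^3d + 54b^4 + 100d + 96d^2 + 12 − 112d^3    [combine like terms]

−268bd − 907b^2d − 620bd^2 + 4b − 199b^2 − 291b^3 + 846b^2d^2 + 504bd^3 + 396b^3d + 54b^4 + 100d + 96d^2 + 12 − 112d^3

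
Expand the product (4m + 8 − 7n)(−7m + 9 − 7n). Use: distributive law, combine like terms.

−28m² − 20m + 21mn + 72 − 119n + 49n²

(4m + 8 − 7n)(−7m + 9 − 7n)
= −28m² + 36m − 28mn − 56m + 72 − 56n + 49mn − 63n + 49n²    [distributive law]
= −28m² − 20m + 21mn + 72 − 119n + 49n²    [combine like terms]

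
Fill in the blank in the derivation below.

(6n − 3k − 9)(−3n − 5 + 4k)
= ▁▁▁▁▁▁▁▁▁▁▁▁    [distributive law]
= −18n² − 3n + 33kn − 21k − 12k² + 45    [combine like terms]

By distributive law:

−18n² − 30n + 24kn + 9kn + 15k − 12k² + 27n + 45 − 36k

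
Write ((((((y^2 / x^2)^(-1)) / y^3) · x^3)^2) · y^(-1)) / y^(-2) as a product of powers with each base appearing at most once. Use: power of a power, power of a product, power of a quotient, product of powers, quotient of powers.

((((((y^2 / x^2)^(-1)) / y^3) · x^3)^2) · y^(-1)) / y^(-2)
= ((((((y^2 / x^2)^(-1)) / y^3)^2) · ((x^3)^2)) · y^(-1)) / y^(-2)    [power of a product]
= ((((((y^2 / x^2)^(-1))^2) / ((y^3)^2)) · ((x^3)^2)) · y^(-1)) / y^(-2)    [power of a quotient]
= (((((y^2 / x^2)^(-2)) / ((y^3)^2)) · ((x^3)^2)) · y^(-1)) / y^(-2)    [power of a power]
= ((((((y^2)^(-2)) / ((x^2)^(-2))) / ((y^3)^2)) · ((x^3)^2)) · y^(-1)) / y^(-2)    [power of a quotient]
= ((((y^(-4) / ((x^2)^(-2))) / ((y^3)^2)) · ((x^3)^2)) · y^(-1)) / y^(-2)    [power of a power]
= ((((y^(-4) / x^(-4)) / ((y^3)^2)) · ((x^3)^2)) · y^(-1)) / y^(-2)    [power of a power]
= ((((y^(-4) / x^(-4)) / y^6) · ((x^3)^2)) · y^(-1)) / y^(-2)    [power of a power]
= ((((y^(-4) / x^(-4)) / y^6) · x^6) · y^(-1)) / y^(-2)    [power of a power]
= x^10y^(-9)    [quotient of powers; product of powers]

x^10y^(-9)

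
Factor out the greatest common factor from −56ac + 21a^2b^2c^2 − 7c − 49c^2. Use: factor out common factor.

−56ac + 21a^2b^2c^2 − 7c − 49c^2
= 7(−8ac + 3a^2b^2c^2 − c − 7c^2)    [factor out 7]
= 7c(−8a + 3a^2b^2c − 1 − 7c)    [factor out c]

7c(−8a + 3a^2b^2c − 1 − 7c)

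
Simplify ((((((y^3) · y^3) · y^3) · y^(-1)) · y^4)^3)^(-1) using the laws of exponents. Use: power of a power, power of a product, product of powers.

((((((y^3) · y^3) · y^3) · y^(-1)) · y^4)^3)^(-1)
= (((((y^3) · y^3) · y^3) · y^(-1)) · y^4)^(-3)    [power of a power]
= (((((y^3) · y^3) · y^3) · y^(-1))^(-3)) · ((y^4)^(-3))    [power of a product]
= (((((y^3) · y^3) · y^3)^(-3)) · ((y^(-1))^(-3))) · ((y^4)^(-3))    [power of a product]
= (((((y^3) · y^3)^(-3)) · ((y^3)^(-3))) · ((y^(-1))^(-3))) · ((y^4)^(-3))    [power of a product]
= (((((y^3)^(-3)) · ((y^3)^(-3))) · ((y^3)^(-3))) · ((y^(-1))^(-3))) · ((y^4)^(-3))    [power of a product]
= ((((y^(-9)) · ((y^3)^(-3))) · ((y^3)^(-3))) · ((y^(-1))^(-3))) · ((y^4)^(-3))    [power of a power]
= (((y^(-9) · y^(-9)) · ((y^3)^(-3))) · ((y^(-1))^(-3))) · ((y^4)^(-3))    [power of a power]
= ((y^(-18) · ((y^3)^(-3))) · ((y^(-1))^(-3))) · ((y^4)^(-3))    [product of powers]
= ((y^(-18) · y^(-9)) · ((y^(-1))^(-3))) · ((y^4)^(-3))    [power of a power]
= (y^(-27) · ((y^(-1))^(-3))) · ((y^4)^(-3))    [product of powers]
= (y^(-27) · y^3) · ((y^4)^(-3))    [power of a power]
= y^(-24) · ((y^4)^(-3))    [product of powers]
= y^(-24) · y^(-12)    [power of a power]
= y^(-36)    [product of powers]

y^(-36)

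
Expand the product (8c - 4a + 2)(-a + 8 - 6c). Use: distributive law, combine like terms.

16ac + 52c - 48c^2 + 4a^2 - 34a + 16

(8c - 4a + 2)(-a + 8 - 6c)
= -8ac + 64c - 48c^2 + 4a^2 - 32a + 24ac - 2a + 16 - 12c    [distributive law]
= 16ac + 52c - 48c^2 + 4a^2 - 34a + 16    [combine like terms]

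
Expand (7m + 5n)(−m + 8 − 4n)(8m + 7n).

−56m^3 − 313m^2n + 448m^2 + 712mn − 391mn^2 + 280n^2 − 140n^3

(7m + 5n)(−m + 8 − 4n)(8m + 7n)
= (−7m^2 + 56m − 28mn − 5mn + 40n − 20n^2)(8m + 7n)    [distributive law]
= (−7m^2 + 56m − 33mn + 40n − 20n^2)(8m + 7n)    [combine like terms]
= −56m^3 − 49m^2n + 448m^2 + 392mn − 264m^2n − 231mn^2 + 320mn + 280n^2 − 160mn^2 − 140n^3    [distributive law]
= −56m^3 − 313m^2n + 448m^2 + 712mn − 391mn^2 + 280n^2 − 140n^3    [combine like terms]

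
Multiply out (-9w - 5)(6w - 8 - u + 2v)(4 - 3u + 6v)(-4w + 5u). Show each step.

864w³ - 720uw² - 648uw³ + 918u²w² + 1296vw³ - 2052uvw² - 672w² + 1240uw - 390u²w - 720vw² + 660uvw - 135u³w + 540u²vw + 432v²w² - 540uv²w - 640w + 800u - 500u² - 800vw + 1000uv - 75u³ + 300u²v + 240v²w - 300uv²

(-9w - 5)(6w - 8 - u + 2v)(4 - 3u + 6v)(-4w + 5u)
= (-54w² + 72w + 9uw - 18vw - 30w + 40 + 5u - 10v)(4 - 3u + 6v)(-4w + 5u)    [distributive law]
= (-54w² + 42w + 9uw - 18vw + 40 + 5u - 10v)(4 - 3u + 6v)(-4w + 5u)    [combine like terms]
= (-216w² + 162uw² - 324vw² + 168w - 126uw + 252vw + 36uw - 27u²w + 54uvw - 72vw + 54uvw - 108v²w + 160 - 120u + 240v + 20u - 15u² + 30uv - 40v + 30uv - 60v²)(-4w + 5u)    [distributive law]
= (-216w² + 162uw² - 324vw² + 168w - 90uw + 180vw - 27u²w + 108uvw - 108v²w + 160 - 100u + 200v - 15u² + 60uv - 60v²)(-4w + 5u)    [combine like terms]
= 864w³ - 1080uw² - 648uw³ + 810u²w² + 1296vw³ - 1620uvw² - 672w² + 840uw + 360uw² - 450u²w - 720vw² + 900uvw + 108u²w² - 135u³w - 432uvw² + 540u²vw + 432v²w² - 540uv²w - 640w + 800u + 400uw - 500u² - 800vw + 1000uv + 60u²w - 75u³ - 240uvw + 300u²v + 240v²w - 300uv²    [distributive law]
= 864w³ - 720uw² - 648uw³ + 918u²w² + 1296vw³ - 2052uvw² - 672w² + 1240uw - 390u²w - 720vw² + 660uvw - 135u³w + 540u²vw + 432v²w² - 540uv²w - 640w + 800u - 500u² - 800vw + 1000uv - 75u³ + 300u²v + 240v²w - 300uv²    [combine like terms]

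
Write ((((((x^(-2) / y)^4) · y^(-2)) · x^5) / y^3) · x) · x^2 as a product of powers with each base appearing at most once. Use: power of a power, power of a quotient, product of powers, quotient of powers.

((((((x^(-2) / y)^4) · y^(-2)) · x^5) / y^3) · x) · x^2
= (((((((x^(-2))^4) / (y^4)) · y^(-2)) · x^5) / y^3) · x) · x^2    [power of a quotient]
= (((((x^(-8) / (y^4)) · y^(-2)) · x^5) / y^3) · x) · x^2    [power of a power]
= y^(-9)    [quotient of powers; product of powers]

y^(-9)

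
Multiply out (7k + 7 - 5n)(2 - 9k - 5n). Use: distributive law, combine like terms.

(7k + 7 - 5n)(2 - 9k - 5n)
= 14k - 63k^2 - 35kn + 14 - 63k - 35n - 10n + 45kn + 25n^2    [distributive law]
= -49k - 63k^2 + 10kn + 14 - 45n + 25n^2    [combine like terms]

-49k - 63k^2 + 10kn + 14 - 45n + 25n^2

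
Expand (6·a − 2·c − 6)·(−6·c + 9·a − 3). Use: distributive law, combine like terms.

(6·a − 2·c − 6)·(−6·c + 9·a − 3)
= −36·a·c + 54·a^2 − 18·a + 12·c^2 − 18·a·c + 6·c + 36·c − 54·a + 18    [distributive law]
= −54·a·c + 54·a^2 − 72·a + 12·c^2 + 42·c + 18    [combine like terms]

−54·a·c + 54·a^2 − 72·a + 12·c^2 + 42·c + 18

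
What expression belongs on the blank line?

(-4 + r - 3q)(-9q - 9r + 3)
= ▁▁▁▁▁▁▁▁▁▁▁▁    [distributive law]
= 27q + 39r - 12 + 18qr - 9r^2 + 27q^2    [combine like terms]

Applying distributive law to the line above:

36q + 36r - 12 - 9qr - 9r^2 + 3r + 27q^2 + 27qr - 9q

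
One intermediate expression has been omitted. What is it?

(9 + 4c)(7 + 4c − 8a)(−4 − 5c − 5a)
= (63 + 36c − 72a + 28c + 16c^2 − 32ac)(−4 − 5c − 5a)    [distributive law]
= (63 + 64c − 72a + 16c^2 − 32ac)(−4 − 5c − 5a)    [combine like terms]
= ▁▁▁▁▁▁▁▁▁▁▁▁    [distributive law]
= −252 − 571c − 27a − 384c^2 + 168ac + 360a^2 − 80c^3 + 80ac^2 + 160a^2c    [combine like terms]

Applying distributive law to the line above:

−252 − 315c − 315a − 256c − 320c^2 − 320ac + 288a + 360ac + 360a^2 − 64c^2 − 80c^3 − 80ac^2 + 128ac + 160ac^2 + 160a^2c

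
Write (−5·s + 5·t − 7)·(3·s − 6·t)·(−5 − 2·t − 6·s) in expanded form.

(−5·s + 5·t − 7)·(3·s − 6·t)·(−5 − 2·t − 6·s)
= (−15·s^2 + 30·s·t + 15·s·t − 30·t^2 − 21·s + 42·t)·(−5 − 2·t − 6·s)    [distributive law]
= (−15·s^2 + 45·s·t − 30·t^2 − 21·s + 42·t)·(−5 − 2·t − 6·s)    [combine like terms]
= 75·s^2 + 30·s^2·t + 90·s^3 − 225·s·t − 90·s·t^2 − 270·s^2·t + 150·t^2 + 60·t^3 + 180·s·t^2 + 105·s + 42·s·t + 126·s^2 − 210·t − 84·t^2 − 252·s·t    [distributive law]
= 201·s^2 − 240·s^2·t + 90·s^3 − 435·s·t + 90·s·t^2 + 66·t^2 + 60·t^3 + 105·s − 210·t    [combine like terms]

201·s^2 − 240·s^2·t + 90·s^3 − 435·s·t + 90·s·t^2 + 66·t^2 + 60·t^3 + 105·s − 210·t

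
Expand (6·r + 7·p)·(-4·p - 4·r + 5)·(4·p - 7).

-208·p^2·r + 484·p·r - 96·p·r^2 + 168·r^2 - 210·r - 112·p^3 + 336·p^2 - 245·p

(6·r + 7·p)·(-4·p - 4·r + 5)·(4·p - 7)
= (-24·p·r - 24·r^2 + 30·r - 28·p^2 - 28·p·r + 35·p)·(4·p - 7)    [distributive law]
= (-52·p·r - 24·r^2 + 30·r - 28·p^2 + 35·p)·(4·p - 7)    [combine like terms]
= -208·p^2·r + 364·p·r - 96·p·r^2 + 168·r^2 + 120·p·r - 210·r - 112·p^3 + 196·p^2 + 140·p^2 - 245·p    [distributive law]
= -208·p^2·r + 484·p·r - 96·p·r^2 + 168·r^2 - 210·r - 112·p^3 + 336·p^2 - 245·p    [combine like terms]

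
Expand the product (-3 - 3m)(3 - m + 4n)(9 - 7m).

-81 + 9m + 69m^2 - 108n - 24mn - 21m^3 + 84m^2n

(-3 - 3m)(3 - m + 4n)(9 - 7m)
= (-9 + 3m - 12n - 9m + 3m^2 - 12mn)(9 - 7m)    [distributive law]
= (-9 - 6m - 12n + 3m^2 - 12mn)(9 - 7m)    [combine like terms]
= -81 + 63m - 54m + 42m^2 - 108n + 84mn + 27m^2 - 21m^3 - 108mn + 84m^2n    [distributive law]
= -81 + 9m + 69m^2 - 108n - 24mn - 21m^3 + 84m^2n    [combine like terms]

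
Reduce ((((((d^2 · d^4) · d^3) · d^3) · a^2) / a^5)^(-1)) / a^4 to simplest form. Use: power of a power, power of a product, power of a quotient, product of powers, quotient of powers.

((((((d^2 · d^4) · d^3) · d^3) · a^2) / a^5)^(-1)) / a^4
= ((((((d^2 · d^4) · d^3) · d^3) · a^2)^(-1)) / ((a^5)^(-1))) / a^4    [power of a quotient]
= ((((((d^2 · d^4) · d^3) · d^3)^(-1)) · ((a^2)^(-1))) / ((a^5)^(-1))) / a^4    [power of a product]
= ((((((d^2 · d^4) · d^3)^(-1)) · ((d^3)^(-1))) · ((a^2)^(-1))) / ((a^5)^(-1))) / a^4    [power of a product]
= ((((((d^2 · d^4)^(-1)) · ((d^3)^(-1))) · ((d^3)^(-1))) · ((a^2)^(-1))) / ((a^5)^(-1))) / a^4    [power of a product]
= (((((((d^2)^(-1)) · ((d^4)^(-1))) · ((d^3)^(-1))) · ((d^3)^(-1))) · ((a^2)^(-1))) / ((a^5)^(-1))) / a^4    [power of a product]
= (((((d^(-2) · ((d^4)^(-1))) · ((d^3)^(-1))) · ((d^3)^(-1))) · ((a^2)^(-1))) / ((a^5)^(-1))) / a^4    [power of a power]
= (((((d^(-2) · d^(-4)) · ((d^3)^(-1))) · ((d^3)^(-1))) · ((a^2)^(-1))) / ((a^5)^(-1))) / a^4    [power of a power]
= ((((d^(-6) · ((d^3)^(-1))) · ((d^3)^(-1))) · ((a^2)^(-1))) / ((a^5)^(-1))) / a^4    [product of powers]
= ((((d^(-6) · d^(-3)) · ((d^3)^(-1))) · ((a^2)^(-1))) / ((a^5)^(-1))) / a^4    [power of a power]
= (((d^(-9) · ((d^3)^(-1))) · ((a^2)^(-1))) / ((a^5)^(-1))) / a^4    [product of powers]
= (((d^(-9) · d^(-3)) · ((a^2)^(-1))) / ((a^5)^(-1))) / a^4    [power of a power]
= ((d^(-12) · ((a^2)^(-1))) / ((a^5)^(-1))) / a^4    [product of powers]
= ((d^(-12) · a^(-2)) / ((a^5)^(-1))) / a^4    [power of a power]
= ((d^(-12) · a^(-2)) / a^(-5)) / a^4    [power of a power]
= a^(-1)·d^(-12)    [quotient of powers; product of powers]

a^(-1)·d^(-12)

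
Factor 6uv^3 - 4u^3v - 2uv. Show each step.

2uv(3v^2 - 2u^2 - 1)

6uv^3 - 4u^3v - 2uv
= 2(3uv^3 - 2u^3v - uv)    [factor out 2]
= 2uv(3v^2 - 2u^2 - 1)    [factor out uv]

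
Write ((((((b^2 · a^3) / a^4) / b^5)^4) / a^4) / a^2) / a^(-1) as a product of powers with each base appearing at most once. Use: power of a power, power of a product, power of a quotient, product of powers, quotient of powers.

((((((b^2 · a^3) / a^4) / b^5)^4) / a^4) / a^2) / a^(-1)
= ((((((b^2 · a^3) / a^4)^4) / ((b^5)^4)) / a^4) / a^2) / a^(-1)    [power of a quotient]
= ((((((b^2 · a^3)^4) / ((a^4)^4)) / ((b^5)^4)) / a^4) / a^2) / a^(-1)    [power of a quotient]
= (((((((b^2)^4) · ((a^3)^4)) / ((a^4)^4)) / ((b^5)^4)) / a^4) / a^2) / a^(-1)    [power of a product]
= (((((b^8 · ((a^3)^4)) / ((a^4)^4)) / ((b^5)^4)) / a^4) / a^2) / a^(-1)    [power of a power]
= (((((b^8 · a^12) / ((a^4)^4)) / ((b^5)^4)) / a^4) / a^2) / a^(-1)    [power of a power]
= (((((b^8 · a^12) / a^16) / ((b^5)^4)) / a^4) / a^2) / a^(-1)    [power of a power]
= (((((b^8 · a^12) / a^16) / b^20) / a^4) / a^2) / a^(-1)    [power of a power]
= a^(-9)·b^(-12)    [quotient of powers; product of powers]

a^(-9)·b^(-12)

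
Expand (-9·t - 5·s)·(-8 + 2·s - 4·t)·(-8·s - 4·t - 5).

(-9·t - 5·s)·(-8 + 2·s - 4·t)·(-8·s - 4·t - 5)
= (72·t - 18·s·t + 36·t² + 40·s - 10·s² + 20·s·t)·(-8·s - 4·t - 5)    [distributive law]
= (72·t + 2·s·t + 36·t² + 40·s - 10·s²)·(-8·s - 4·t - 5)    [combine like terms]
= -576·s·t - 288·t² - 360·t - 16·s²·t - 8·s·t² - 10·s·t - 288·s·t² - 144·t³ - 180·t² - 320·s² - 160·s·t - 200·s + 80·s³ + 40·s²·t + 50·s²    [distributive law]
= -746·s·t - 468·t² - 360·t + 24·s²·t - 296·s·t² - 144·t³ - 270·s² - 200·s + 80·s³    [combine like terms]

-746·s·t - 468·t² - 360·t + 24·s²·t - 296·s·t² - 144·t³ - 270·s² - 200·s + 80·s³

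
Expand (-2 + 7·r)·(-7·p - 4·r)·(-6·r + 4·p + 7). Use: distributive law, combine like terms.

(-2 + 7·r)·(-7·p - 4·r)·(-6·r + 4·p + 7)
= (14·p + 8·r - 49·p·r - 28·r^2)·(-6·r + 4·p + 7)    [distributive law]
= -84·p·r + 56·p^2 + 98·p - 48·r^2 + 32·p·r + 56·r + 294·p·r^2 - 196·p^2·r - 343·p·r + 168·r^3 - 112·p·r^2 - 196·r^2    [distributive law]
= -395·p·r + 56·p^2 + 98·p - 244·r^2 + 56·r + 182·p·r^2 - 196·p^2·r + 168·r^3    [combine like terms]

-395·p·r + 56·p^2 + 98·p - 244·r^2 + 56·r + 182·p·r^2 - 196·p^2·r + 168·r^3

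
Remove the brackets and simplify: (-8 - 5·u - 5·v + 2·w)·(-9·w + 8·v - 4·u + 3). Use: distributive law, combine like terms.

(-8 - 5·u - 5·v + 2·w)·(-9·w + 8·v - 4·u + 3)
= 72·w - 64·v + 32·u - 24 + 45·u·w - 40·u·v + 20·u^2 - 15·u + 45·v·w - 40·v^2 + 20·u·v - 15·v - 18·w^2 + 16·v·w - 8·u·w + 6·w    [distributive law]
= 78·w - 79·v + 17·u - 24 + 37·u·w - 20·u·v + 20·u^2 + 61·v·w - 40·v^2 - 18·w^2    [combine like terms]

78·w - 79·v + 17·u - 24 + 37·u·w - 20·u·v + 20·u^2 + 61·v·w - 40·v^2 - 18·w^2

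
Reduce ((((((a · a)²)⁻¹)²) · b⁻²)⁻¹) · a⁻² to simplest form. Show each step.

((((((a · a)²)⁻¹)²) · b⁻²)⁻¹) · a⁻²
= ((((((a · a)²)⁻¹)²)⁻¹) · ((b⁻²)⁻¹)) · a⁻²    [power of a product]
= (((((a · a)²)⁻¹)⁻²) · ((b⁻²)⁻¹)) · a⁻²    [power of a power]
= ((((a · a)²)²) · ((b⁻²)⁻¹)) · a⁻²    [power of a power]
= (((a · a)⁴) · ((b⁻²)⁻¹)) · a⁻²    [power of a power]
= (((a⁴) · (a⁴)) · ((b⁻²)⁻¹)) · a⁻²    [power of a product]
= (a⁸ · ((b⁻²)⁻¹)) · a⁻²    [product of powers]
= (a⁸ · b²) · a⁻²    [power of a power]
= a⁶b²    [product of powers]

a⁶b²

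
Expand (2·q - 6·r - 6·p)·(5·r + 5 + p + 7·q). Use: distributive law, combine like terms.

(2·q - 6·r - 6·p)·(5·r + 5 + p + 7·q)
= 10·q·r + 10·q + 2·p·q + 14·q^2 - 30·r^2 - 30·r - 6·p·r - 42·q·r - 30·p·r - 30·p - 6·p^2 - 42·p·q    [distributive law]
= -32·q·r + 10·q - 40·p·q + 14·q^2 - 30·r^2 - 30·r - 36·p·r - 30·p - 6·p^2    [combine like terms]

-32·q·r + 10·q - 40·p·q + 14·q^2 - 30·r^2 - 30·r - 36·p·r - 30·p - 6·p^2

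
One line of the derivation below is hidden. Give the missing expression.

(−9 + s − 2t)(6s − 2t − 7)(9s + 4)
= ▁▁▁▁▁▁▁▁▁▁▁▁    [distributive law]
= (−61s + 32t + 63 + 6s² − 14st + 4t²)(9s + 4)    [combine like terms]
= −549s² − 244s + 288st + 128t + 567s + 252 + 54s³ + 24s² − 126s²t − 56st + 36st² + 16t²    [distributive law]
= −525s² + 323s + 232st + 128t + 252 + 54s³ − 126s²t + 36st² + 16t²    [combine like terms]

Applying distributive law to the line above:

(−54s + 18t + 63 + 6s² − 2st − 7s − 12st + 4t² + 14t)(9s + 4)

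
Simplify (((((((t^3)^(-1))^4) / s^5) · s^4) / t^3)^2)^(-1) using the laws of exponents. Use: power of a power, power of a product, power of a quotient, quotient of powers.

s^2·t^30

(((((((t^3)^(-1))^4) / s^5) · s^4) / t^3)^2)^(-1)
= ((((((t^3)^(-1))^4) / s^5) · s^4) / t^3)^(-2)    [power of a power]
= ((((((t^3)^(-1))^4) / s^5) · s^4)^(-2)) / ((t^3)^(-2))    [power of a quotient]
= ((((((t^3)^(-1))^4) / s^5)^(-2)) · ((s^4)^(-2))) / ((t^3)^(-2))    [power of a product]
= ((((((t^3)^(-1))^4)^(-2)) / ((s^5)^(-2))) · ((s^4)^(-2))) / ((t^3)^(-2))    [power of a quotient]
= (((((t^3)^(-1))^(-8)) / ((s^5)^(-2))) · ((s^4)^(-2))) / ((t^3)^(-2))    [power of a power]
= ((((t^3)^8) / ((s^5)^(-2))) · ((s^4)^(-2))) / ((t^3)^(-2))    [power of a power]
= ((t^24 / ((s^5)^(-2))) · ((s^4)^(-2))) / ((t^3)^(-2))    [power of a power]
= ((t^24 / s^(-10)) · ((s^4)^(-2))) / ((t^3)^(-2))    [power of a power]
= ((t^24 / s^(-10)) · s^(-8)) / ((t^3)^(-2))    [power of a power]
= ((t^24 / s^(-10)) · s^(-8)) / t^(-6)    [power of a power]
= s^2·t^30    [quotient of powers]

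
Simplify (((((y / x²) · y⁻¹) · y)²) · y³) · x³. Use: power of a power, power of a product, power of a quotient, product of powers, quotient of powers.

x⁻¹·y⁵

(((((y / x²) · y⁻¹) · y)²) · y³) · x³
= (((((y / x²) · y⁻¹)²) · (y²)) · y³) · x³    [power of a product]
= (((((y / x²)²) · ((y⁻¹)²)) · (y²)) · y³) · x³    [power of a product]
= (((((y²) / ((x²)²)) · ((y⁻¹)²)) · (y²)) · y³) · x³    [power of a quotient]
= ((((y² / x⁴) · ((y⁻¹)²)) · (y²)) · y³) · x³    [power of a power]
= ((((y² / x⁴) · y⁻²) · (y²)) · y³) · x³    [power of a power]
= x⁻¹·y⁵    [quotient of powers; product of powers]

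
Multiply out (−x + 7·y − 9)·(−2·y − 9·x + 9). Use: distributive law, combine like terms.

(−x + 7·y − 9)·(−2·y − 9·x + 9)
= 2·x·y + 9·x^2 − 9·x − 14·y^2 − 63·x·y + 63·y + 18·y + 81·x − 81    [distributive law]
= −61·x·y + 9·x^2 + 72·x − 14·y^2 + 81·y − 81    [combine like terms]

−61·x·y + 9·x^2 + 72·x − 14·y^2 + 81·y − 81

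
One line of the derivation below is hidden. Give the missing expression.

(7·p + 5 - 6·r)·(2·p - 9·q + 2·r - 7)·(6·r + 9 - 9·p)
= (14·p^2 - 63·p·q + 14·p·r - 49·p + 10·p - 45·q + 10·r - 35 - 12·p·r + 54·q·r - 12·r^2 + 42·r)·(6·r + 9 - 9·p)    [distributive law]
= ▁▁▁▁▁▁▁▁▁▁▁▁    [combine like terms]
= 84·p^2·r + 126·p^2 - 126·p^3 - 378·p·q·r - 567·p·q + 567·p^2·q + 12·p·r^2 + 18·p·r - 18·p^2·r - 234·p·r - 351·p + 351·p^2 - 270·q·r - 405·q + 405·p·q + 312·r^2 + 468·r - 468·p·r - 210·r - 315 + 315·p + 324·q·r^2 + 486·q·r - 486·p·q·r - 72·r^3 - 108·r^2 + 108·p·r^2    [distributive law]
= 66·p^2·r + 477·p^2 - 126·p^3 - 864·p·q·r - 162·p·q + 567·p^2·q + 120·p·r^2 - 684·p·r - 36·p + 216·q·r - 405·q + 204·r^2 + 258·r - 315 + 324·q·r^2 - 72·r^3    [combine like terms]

Applying combine like terms to the line above:

(14·p^2 - 63·p·q + 2·p·r - 39·p - 45·q + 52·r - 35 + 54·q·r - 12·r^2)·(6·r + 9 - 9·p)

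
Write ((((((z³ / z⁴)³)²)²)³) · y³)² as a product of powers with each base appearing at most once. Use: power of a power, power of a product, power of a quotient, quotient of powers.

((((((z³ / z⁴)³)²)²)³) · y³)²
= ((((((z³ / z⁴)³)²)²)³)²) · ((y³)²)    [power of a product]
= (((((z³ / z⁴)³)²)²)⁶) · ((y³)²)    [power of a power]
= ((((z³ / z⁴)³)²)¹²) · ((y³)²)    [power of a power]
= (((z³ / z⁴)³)²⁴) · ((y³)²)    [power of a power]
= ((z³ / z⁴)⁷²) · ((y³)²)    [power of a power]
= (((z³)⁷²) / ((z⁴)⁷²)) · ((y³)²)    [power of a quotient]
= (z²¹⁶ / ((z⁴)⁷²)) · ((y³)²)    [power of a power]
= (z²¹⁶ / z²⁸⁸) · ((y³)²)    [power of a power]
= z⁻⁷² · ((y³)²)    [quotient of powers]
= z⁻⁷² · y⁶    [power of a power]
= y⁶z⁻⁷²    [rearrange]

y⁶z⁻⁷²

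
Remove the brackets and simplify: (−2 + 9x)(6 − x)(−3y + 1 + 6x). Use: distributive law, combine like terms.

36y − 12 − 16x − 168xy + 327x^2 + 27x^2y − 54x^3

(−2 + 9x)(6 − x)(−3y + 1 + 6x)
= (−12 + 2x + 54x − 9x^2)(−3y + 1 + 6x)    [distributive law]
= (−12 + 56x − 9x^2)(−3y + 1 + 6x)    [combine like terms]
= 36y − 12 − 72x − 168xy + 56x + 336x^2 + 27x^2y − 9x^2 − 54x^3    [distributive law]
= 36y − 12 − 16x − 168xy + 327x^2 + 27x^2y − 54x^3    [combine like terms]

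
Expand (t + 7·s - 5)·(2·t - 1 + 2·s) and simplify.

(t + 7·s - 5)·(2·t - 1 + 2·s)
= 2·t^2 - t + 2·s·t + 14·s·t - 7·s + 14·s^2 - 10·t + 5 - 10·s    [distributive law]
= 2·t^2 - 11·t + 16·s·t - 17·s + 14·s^2 + 5    [combine like terms]

2·t^2 - 11·t + 16·s·t - 17·s + 14·s^2 + 5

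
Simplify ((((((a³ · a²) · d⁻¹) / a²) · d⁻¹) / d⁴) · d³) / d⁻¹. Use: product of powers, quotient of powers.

((((((a³ · a²) · d⁻¹) / a²) · d⁻¹) / d⁴) · d³) / d⁻¹
= (((((a⁵ · d⁻¹) / a²) · d⁻¹) / d⁴) · d³) / d⁻¹    [product of powers]
= a³·d⁻²    [quotient of powers; product of powers]

a³·d⁻²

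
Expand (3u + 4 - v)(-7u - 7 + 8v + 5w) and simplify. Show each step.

(3u + 4 - v)(-7u - 7 + 8v + 5w)
= -21u^2 - 21u + 24uv + 15uw - 28u - 28 + 32v + 20w + 7uv + 7v - 8v^2 - 5vw    [distributive law]
= -21u^2 - 49u + 31uv + 15uw - 28 + 39v + 20w - 8v^2 - 5vw    [combine like terms]

-21u^2 - 49u + 31uv + 15uw - 28 + 39v + 20w - 8v^2 - 5vw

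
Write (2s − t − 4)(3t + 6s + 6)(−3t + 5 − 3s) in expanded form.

−36s^2t + 96s^2 − 36s^3 + 90st + 12s + 9t^3 + 39t^2 + 9st^2 − 18t − 120

(2s − t − 4)(3t + 6s + 6)(−3t + 5 − 3s)
= (6st + 12s^2 + 12s − 3t^2 − 6st − 6t − 12t − 24s − 24)(−3t + 5 − 3s)    [distributive law]
= (12s^2 − 12s − 3t^2 − 18t − 24)(−3t + 5 − 3s)    [combine like terms]
= −36s^2t + 60s^2 − 36s^3 + 36st − 60s + 36s^2 + 9t^3 − 15t^2 + 9st^2 + 54t^2 − 90t + 54st + 72t − 120 + 72s    [distributive law]
= −36s^2t + 96s^2 − 36s^3 + 90st + 12s + 9t^3 + 39t^2 + 9st^2 − 18t − 120    [combine like terms]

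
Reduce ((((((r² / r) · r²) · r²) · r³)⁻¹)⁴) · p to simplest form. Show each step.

pr⁻³²

((((((r² / r) · r²) · r²) · r³)⁻¹)⁴) · p
= (((((r² / r) · r²) · r²) · r³)⁻⁴) · p    [power of a power]
= (((((r² / r) · r²) · r²)⁻⁴) · ((r³)⁻⁴)) · p    [power of a product]
= (((((r² / r) · r²)⁻⁴) · ((r²)⁻⁴)) · ((r³)⁻⁴)) · p    [power of a product]
= (((((r² / r)⁻⁴) · ((r²)⁻⁴)) · ((r²)⁻⁴)) · ((r³)⁻⁴)) · p    [power of a product]
= ((((((r²)⁻⁴) / (r⁻⁴)) · ((r²)⁻⁴)) · ((r²)⁻⁴)) · ((r³)⁻⁴)) · p    [power of a quotient]
= ((((r⁻⁸ / (r⁻⁴)) · ((r²)⁻⁴)) · ((r²)⁻⁴)) · ((r³)⁻⁴)) · p    [power of a power]
= (((r⁻⁴ · ((r²)⁻⁴)) · ((r²)⁻⁴)) · ((r³)⁻⁴)) · p    [quotient of powers]
= (((r⁻⁴ · r⁻⁸) · ((r²)⁻⁴)) · ((r³)⁻⁴)) · p    [power of a power]
= ((r⁻¹² · ((r²)⁻⁴)) · ((r³)⁻⁴)) · p    [product of powers]
= ((r⁻¹² · r⁻⁸) · ((r³)⁻⁴)) · p    [power of a power]
= (r⁻²⁰ · ((r³)⁻⁴)) · p    [product of powers]
= (r⁻²⁰ · r⁻¹²) · p    [power of a power]
= r⁻³² · p    [product of powers]
= pr⁻³²    [rearrange]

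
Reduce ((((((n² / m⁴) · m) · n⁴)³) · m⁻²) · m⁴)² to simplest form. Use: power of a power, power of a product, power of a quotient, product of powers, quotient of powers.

((((((n² / m⁴) · m) · n⁴)³) · m⁻²) · m⁴)²
= ((((((n² / m⁴) · m) · n⁴)³) · m⁻²)²) · ((m⁴)²)    [power of a product]
= ((((((n² / m⁴) · m) · n⁴)³)²) · ((m⁻²)²)) · ((m⁴)²)    [power of a product]
= (((((n² / m⁴) · m) · n⁴)⁶) · ((m⁻²)²)) · ((m⁴)²)    [power of a power]
= (((((n² / m⁴) · m)⁶) · ((n⁴)⁶)) · ((m⁻²)²)) · ((m⁴)²)    [power of a product]
= (((((n² / m⁴)⁶) · (m⁶)) · ((n⁴)⁶)) · ((m⁻²)²)) · ((m⁴)²)    [power of a product]
= ((((((n²)⁶) / ((m⁴)⁶)) · (m⁶)) · ((n⁴)⁶)) · ((m⁻²)²)) · ((m⁴)²)    [power of a quotient]
= ((((n¹² / ((m⁴)⁶)) · (m⁶)) · ((n⁴)⁶)) · ((m⁻²)²)) · ((m⁴)²)    [power of a power]
= ((((n¹² / m²⁴) · (m⁶)) · ((n⁴)⁶)) · ((m⁻²)²)) · ((m⁴)²)    [power of a power]
= ((((n¹² / m²⁴) · m⁶) · n²⁴) · ((m⁻²)²)) · ((m⁴)²)    [power of a power]
= ((((n¹² / m²⁴) · m⁶) · n²⁴) · m⁻⁴) · ((m⁴)²)    [power of a power]
= ((((n¹² / m²⁴) · m⁶) · n²⁴) · m⁻⁴) · m⁸    [power of a power]
= m⁻¹⁴·n³⁶    [quotient of powers; product of powers]

m⁻¹⁴·n³⁶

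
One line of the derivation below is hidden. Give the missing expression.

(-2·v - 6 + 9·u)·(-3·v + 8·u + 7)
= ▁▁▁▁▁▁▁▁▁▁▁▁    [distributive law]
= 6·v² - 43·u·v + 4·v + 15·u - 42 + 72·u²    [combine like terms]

After distributive law, the bracketed line is:

6·v² - 16·u·v - 14·v + 18·v - 48·u - 42 - 27·u·v + 72·u² + 63·u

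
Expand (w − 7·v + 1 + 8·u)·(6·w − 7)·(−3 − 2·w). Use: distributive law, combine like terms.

(w − 7·v + 1 + 8·u)·(6·w − 7)·(−3 − 2·w)
= (6·w^2 − 7·w − 42·v·w + 49·v + 6·w − 7 + 48·u·w − 56·u)·(−3 − 2·w)    [distributive law]
= (6·w^2 − w − 42·v·w + 49·v − 7 + 48·u·w − 56·u)·(−3 − 2·w)    [combine like terms]
= −18·w^2 − 12·w^3 + 3·w + 2·w^2 + 126·v·w + 84·v·w^2 − 147·v − 98·v·w + 21 + 14·w − 144·u·w − 96·u·w^2 + 168·u + 112·u·w    [distributive law]
= −16·w^2 − 12·w^3 + 17·w + 28·v·w + 84·v·w^2 − 147·v + 21 − 32·u·w − 96·u·w^2 + 168·u    [combine like terms]

−16·w^2 − 12·w^3 + 17·w + 28·v·w + 84·v·w^2 − 147·v + 21 − 32·u·w − 96·u·w^2 + 168·u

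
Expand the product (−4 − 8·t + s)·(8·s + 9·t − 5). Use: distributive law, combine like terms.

(−4 − 8·t + s)·(8·s + 9·t − 5)
= −32·s − 36·t + 20 − 64·s·t − 72·t^2 + 40·t + 8·s^2 + 9·s·t − 5·s    [distributive law]
= −37·s + 4·t + 20 − 55·s·t − 72·t^2 + 8·s^2    [combine like terms]

−37·s + 4·t + 20 − 55·s·t − 72·t^2 + 8·s^2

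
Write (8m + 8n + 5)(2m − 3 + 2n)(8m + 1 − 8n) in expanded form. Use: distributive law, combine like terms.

(8m + 8n + 5)(2m − 3 + 2n)(8m + 1 − 8n)
= (16m^2 − 24m + 16mn + 16mn − 24n + 16n^2 + 10m − 15 + 10n)(8m + 1 − 8n)    [distributive law]
= (16m^2 − 14m + 32mn − 14n + 16n^2 − 15)(8m + 1 − 8n)    [combine like terms]
= 128m^3 + 16m^2 − 128m^2n − 112m^2 − 14m + 112mn + 256m^2n + 32mn − 256mn^2 − 112mn − 14n + 112n^2 + 128mn^2 + 16n^2 − 128n^3 − 120m − 15 + 120n    [distributive law]
= 128m^3 − 96m^2 + 128m^2n − 134m + 32mn − 128mn^2 + 106n + 128n^2 − 128n^3 − 15    [combine like terms]

128m^3 − 96m^2 + 128m^2n − 134m + 32mn − 128mn^2 + 106n + 128n^2 − 128n^3 − 15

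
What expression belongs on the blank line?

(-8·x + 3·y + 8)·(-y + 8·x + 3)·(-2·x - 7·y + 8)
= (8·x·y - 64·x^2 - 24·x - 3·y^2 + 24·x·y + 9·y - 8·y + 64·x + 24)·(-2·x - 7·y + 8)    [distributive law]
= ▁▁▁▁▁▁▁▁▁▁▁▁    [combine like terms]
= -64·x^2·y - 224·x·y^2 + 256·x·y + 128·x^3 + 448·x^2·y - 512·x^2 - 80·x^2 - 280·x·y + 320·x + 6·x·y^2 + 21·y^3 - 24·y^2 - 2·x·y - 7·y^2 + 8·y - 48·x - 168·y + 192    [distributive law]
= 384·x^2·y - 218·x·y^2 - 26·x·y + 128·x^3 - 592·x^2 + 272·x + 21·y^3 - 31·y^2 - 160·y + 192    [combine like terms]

Applying combine like terms to the line above:

(32·x·y - 64·x^2 + 40·x - 3·y^2 + y + 24)·(-2·x - 7·y + 8)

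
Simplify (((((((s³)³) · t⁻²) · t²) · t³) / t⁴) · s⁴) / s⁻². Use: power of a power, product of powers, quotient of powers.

s¹⁵·t⁻¹

(((((((s³)³) · t⁻²) · t²) · t³) / t⁴) · s⁴) / s⁻²
= (((((s⁹ · t⁻²) · t²) · t³) / t⁴) · s⁴) / s⁻²    [power of a power]
= s¹⁵·t⁻¹    [quotient of powers; product of powers]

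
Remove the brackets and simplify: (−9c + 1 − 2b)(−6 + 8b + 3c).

(−9c + 1 − 2b)(−6 + 8b + 3c)
= 54c − 72bc − 27c^2 − 6 + 8b + 3c + 12b − 16b^2 − 6bc    [distributive law]
= 57c − 78bc − 27c^2 − 6 + 20b − 16b^2    [combine like terms]

57c − 78bc − 27c^2 − 6 + 20b − 16b^2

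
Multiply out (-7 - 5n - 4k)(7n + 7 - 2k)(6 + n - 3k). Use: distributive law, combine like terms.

-553n - 294n^2 + 130kn - 294 + 63k + 90k^2 - 35n^3 + 87kn^2 + 62k^2n - 24k^3

(-7 - 5n - 4k)(7n + 7 - 2k)(6 + n - 3k)
= (-49n - 49 + 14k - 35n^2 - 35n + 10kn - 28kn - 28k + 8k^2)(6 + n - 3k)    [distributive law]
= (-84n - 49 - 14k - 35n^2 - 18kn + 8k^2)(6 + n - 3k)    [combine like terms]
= -504n - 84n^2 + 252kn - 294 - 49n + 147k - 84k - 14kn + 42k^2 - 210n^2 - 35n^3 + 105kn^2 - 108kn - 18kn^2 + 54k^2n + 48k^2 + 8k^2n - 24k^3    [distributive law]
= -553n - 294n^2 + 130kn - 294 + 63k + 90k^2 - 35n^3 + 87kn^2 + 62k^2n - 24k^3    [combine like terms]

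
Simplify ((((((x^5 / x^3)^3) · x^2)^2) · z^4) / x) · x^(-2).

x^13z^4

((((((x^5 / x^3)^3) · x^2)^2) · z^4) / x) · x^(-2)
= ((((((x^5 / x^3)^3)^2) · ((x^2)^2)) · z^4) / x) · x^(-2)    [power of a product]
= (((((x^5 / x^3)^6) · ((x^2)^2)) · z^4) / x) · x^(-2)    [power of a power]
= ((((((x^5)^6) / ((x^3)^6)) · ((x^2)^2)) · z^4) / x) · x^(-2)    [power of a quotient]
= ((((x^30 / ((x^3)^6)) · ((x^2)^2)) · z^4) / x) · x^(-2)    [power of a power]
= ((((x^30 / x^18) · ((x^2)^2)) · z^4) / x) · x^(-2)    [power of a power]
= (((x^12 · ((x^2)^2)) · z^4) / x) · x^(-2)    [quotient of powers]
= (((x^12 · x^4) · z^4) / x) · x^(-2)    [power of a power]
= ((x^16 · z^4) / x) · x^(-2)    [product of powers]
= x^13z^4    [quotient of powers; product of powers]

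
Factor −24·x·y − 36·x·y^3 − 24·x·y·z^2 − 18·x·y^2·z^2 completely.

−24·x·y − 36·x·y^3 − 24·x·y·z^2 − 18·x·y^2·z^2
= 6(−4·x·y − 6·x·y^3 − 4·x·y·z^2 − 3·x·y^2·z^2)    [factor out 6]
= 6·x·y(−4 − 6·y^2 − 4·z^2 − 3·y·z^2)    [factor out x·y]

6·x·y(−4 − 6·y^2 − 4·z^2 − 3·y·z^2)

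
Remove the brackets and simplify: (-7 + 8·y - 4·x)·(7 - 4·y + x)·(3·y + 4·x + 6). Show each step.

(-7 + 8·y - 4·x)·(7 - 4·y + x)·(3·y + 4·x + 6)
= (-49 + 28·y - 7·x + 56·y - 32·y^2 + 8·x·y - 28·x + 16·x·y - 4·x^2)·(3·y + 4·x + 6)    [distributive law]
= (-49 + 84·y - 35·x - 32·y^2 + 24·x·y - 4·x^2)·(3·y + 4·x + 6)    [combine like terms]
= -147·y - 196·x - 294 + 252·y^2 + 336·x·y + 504·y - 105·x·y - 140·x^2 - 210·x - 96·y^3 - 128·x·y^2 - 192·y^2 + 72·x·y^2 + 96·x^2·y + 144·x·y - 12·x^2·y - 16·x^3 - 24·x^2    [distributive law]
= 357·y - 406·x - 294 + 60·y^2 + 375·x·y - 164·x^2 - 96·y^3 - 56·x·y^2 + 84·x^2·y - 16·x^3    [combine like terms]

357·y - 406·x - 294 + 60·y^2 + 375·x·y - 164·x^2 - 96·y^3 - 56·x·y^2 + 84·x^2·y - 16·x^3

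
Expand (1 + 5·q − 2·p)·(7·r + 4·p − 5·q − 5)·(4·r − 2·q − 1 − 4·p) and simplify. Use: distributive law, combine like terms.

28·r^2 − 169·q·r − 27·r + 42·p·r + 62·p·q + 6·p − 48·p^2 + 85·q^2 + 40·q + 5 + 140·q·r^2 − 170·q^2·r + 8·p·q·r + 40·p·q^2 − 104·p^2·q + 50·q^3 − 56·p·r^2 + 24·p^2·r + 32·p^3

(1 + 5·q − 2·p)·(7·r + 4·p − 5·q − 5)·(4·r − 2·q − 1 − 4·p)
= (7·r + 4·p − 5·q − 5 + 35·q·r + 20·p·q − 25·q^2 − 25·q − 14·p·r − 8·p^2 + 10·p·q + 10·p)·(4·r − 2·q − 1 − 4·p)    [distributive law]
= (7·r + 14·p − 30·q − 5 + 35·q·r + 30·p·q − 25·q^2 − 14·p·r − 8·p^2)·(4·r − 2·q − 1 − 4·p)    [combine like terms]
= 28·r^2 − 14·q·r − 7·r − 28·p·r + 56·p·r − 28·p·q − 14·p − 56·p^2 − 120·q·r + 60·q^2 + 30·q + 120·p·q − 20·r + 10·q + 5 + 20·p + 140·q·r^2 − 70·q^2·r − 35·q·r − 140·p·q·r + 120·p·q·r − 60·p·q^2 − 30·p·q − 120·p^2·q − 100·q^2·r + 50·q^3 + 25·q^2 + 100·p·q^2 − 56·p·r^2 + 28·p·q·r + 14·p·r + 56·p^2·r − 32·p^2·r + 16·p^2·q + 8·p^2 + 32·p^3    [distributive law]
= 28·r^2 − 169·q·r − 27·r + 42·p·r + 62·p·q + 6·p − 48·p^2 + 85·q^2 + 40·q + 5 + 140·q·r^2 − 170·q^2·r + 8·p·q·r + 40·p·q^2 − 104·p^2·q + 50·q^3 − 56·p·r^2 + 24·p^2·r + 32·p^3    [combine like terms]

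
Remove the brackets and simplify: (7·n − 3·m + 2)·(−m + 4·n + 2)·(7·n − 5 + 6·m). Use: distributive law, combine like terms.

(7·n − 3·m + 2)·(−m + 4·n + 2)·(7·n − 5 + 6·m)
= (−7·m·n + 28·n^2 + 14·n + 3·m^2 − 12·m·n − 6·m − 2·m + 8·n + 4)·(7·n − 5 + 6·m)    [distributive law]
= (−19·m·n + 28·n^2 + 22·n + 3·m^2 − 8·m + 4)·(7·n − 5 + 6·m)    [combine like terms]
= −133·m·n^2 + 95·m·n − 114·m^2·n + 196·n^3 − 140·n^2 + 168·m·n^2 + 154·n^2 − 110·n + 132·m·n + 21·m^2·n − 15·m^2 + 18·m^3 − 56·m·n + 40·m − 48·m^2 + 28·n − 20 + 24·m    [distributive law]
= 35·m·n^2 + 171·m·n − 93·m^2·n + 196·n^3 + 14·n^2 − 82·n − 63·m^2 + 18·m^3 + 64·m − 20    [combine like terms]

35·m·n^2 + 171·m·n − 93·m^2·n + 196·n^3 + 14·n^2 − 82·n − 63·m^2 + 18·m^3 + 64·m − 20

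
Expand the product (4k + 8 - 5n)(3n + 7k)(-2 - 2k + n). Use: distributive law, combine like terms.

54kn + 74k^2n + 7kn^2 - 168k^2 - 56k^3 - 48n + 54n^2 - 112k - 15n^3

(4k + 8 - 5n)(3n + 7k)(-2 - 2k + n)
= (12kn + 28k^2 + 24n + 56k - 15n^2 - 35kn)(-2 - 2k + n)    [distributive law]
= (-23kn + 28k^2 + 24n + 56k - 15n^2)(-2 - 2k + n)    [combine like terms]
= 46kn + 46k^2n - 23kn^2 - 56k^2 - 56k^3 + 28k^2n - 48n - 48kn + 24n^2 - 112k - 112k^2 + 56kn + 30n^2 + 30kn^2 - 15n^3    [distributive law]
= 54kn + 74k^2n + 7kn^2 - 168k^2 - 56k^3 - 48n + 54n^2 - 112k - 15n^3    [combine like terms]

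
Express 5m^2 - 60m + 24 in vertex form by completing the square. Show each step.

5(m - 6)^2 - 156

5m^2 - 60m + 24
= 5(m^2 - 12m) + 24    [factor out 5 from the m-terms]
= 5(m^2 - 12m + 36 - 36) + 24    [add and subtract 36 inside the bracket]
= 5(m - 6)^2 - 180 + 24    [perfect-square identity]
= 5(m - 6)^2 - 156    [combine constants]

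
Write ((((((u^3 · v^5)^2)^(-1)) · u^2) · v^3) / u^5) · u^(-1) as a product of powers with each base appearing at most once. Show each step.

u^(-10)v^(-7)

((((((u^3 · v^5)^2)^(-1)) · u^2) · v^3) / u^5) · u^(-1)
= (((((u^3 · v^5)^(-2)) · u^2) · v^3) / u^5) · u^(-1)    [power of a power]
= ((((((u^3)^(-2)) · ((v^5)^(-2))) · u^2) · v^3) / u^5) · u^(-1)    [power of a product]
= ((((u^(-6) · ((v^5)^(-2))) · u^2) · v^3) / u^5) · u^(-1)    [power of a power]
= ((((u^(-6) · v^(-10)) · u^2) · v^3) / u^5) · u^(-1)    [power of a power]
= u^(-10)v^(-7)    [quotient of powers; product of powers]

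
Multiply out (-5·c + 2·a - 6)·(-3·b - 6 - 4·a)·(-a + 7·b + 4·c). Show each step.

101·a·b·c + 105·b^2·c + 60·b·c^2 + 18·a·c + 282·b·c + 120·c^2 - 52·a^2·c + 80·a·c^2 - 50·a^2·b - 42·a·b^2 - 12·a^2 + 66·a·b + 8·a^3 + 126·b^2 - 36·a + 252·b + 144·c

(-5·c + 2·a - 6)·(-3·b - 6 - 4·a)·(-a + 7·b + 4·c)
= (15·b·c + 30·c + 20·a·c - 6·a·b - 12·a - 8·a^2 + 18·b + 36 + 24·a)·(-a + 7·b + 4·c)    [distributive law]
= (15·b·c + 30·c + 20·a·c - 6·a·b + 12·a - 8·a^2 + 18·b + 36)·(-a + 7·b + 4·c)    [combine like terms]
= -15·a·b·c + 105·b^2·c + 60·b·c^2 - 30·a·c + 210·b·c + 120·c^2 - 20·a^2·c + 140·a·b·c + 80·a·c^2 + 6·a^2·b - 42·a·b^2 - 24·a·b·c - 12·a^2 + 84·a·b + 48·a·c + 8·a^3 - 56·a^2·b - 32·a^2·c - 18·a·b + 126·b^2 + 72·b·c - 36·a + 252·b + 144·c    [distributive law]
= 101·a·b·c + 105·b^2·c + 60·b·c^2 + 18·a·c + 282·b·c + 120·c^2 - 52·a^2·c + 80·a·c^2 - 50·a^2·b - 42·a·b^2 - 12·a^2 + 66·a·b + 8·a^3 + 126·b^2 - 36·a + 252·b + 144·c    [combine like terms]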